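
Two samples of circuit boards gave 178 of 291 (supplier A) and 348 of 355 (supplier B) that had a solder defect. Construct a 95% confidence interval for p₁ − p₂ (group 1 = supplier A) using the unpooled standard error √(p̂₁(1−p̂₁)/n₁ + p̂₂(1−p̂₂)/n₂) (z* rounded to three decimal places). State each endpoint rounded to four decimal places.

p̂₁ = 178/291 = 0.61168, p̂₂ = 348/355 = 0.98028; p̂₁ − p̂₂ = -0.36860.
SE = √(0.000816243 + 0.000054449) = √0.000870692 = 0.029507.
For 95% confidence, z* = 1.960. Margin = 1.960·0.029507 = 0.05783.
CI: -0.36860 ± 0.05783 = (-0.4264, -0.3108).

(-0.4264, -0.3108)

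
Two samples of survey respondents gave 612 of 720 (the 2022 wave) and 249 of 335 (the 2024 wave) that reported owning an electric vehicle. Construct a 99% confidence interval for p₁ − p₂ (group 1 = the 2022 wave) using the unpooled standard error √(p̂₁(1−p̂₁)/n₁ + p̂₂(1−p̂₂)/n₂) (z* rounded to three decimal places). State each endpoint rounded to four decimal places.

(0.0363, 0.1771)

p̂₁ = 612/720 = 0.85000, p̂₂ = 249/335 = 0.74328; p̂₁ − p̂₂ = 0.10672.
Unpooled SE = √(p̂₁(1−p̂₁)/n₁ + p̂₂(1−p̂₂)/n₂) = √(0.000177083 + 0.000569591) = 0.027325.
For 99% confidence, z* = 2.576. Margin = 2.576·0.027325 = 0.07039.
CI: 0.10672 ± 0.07039 = (0.0363, 0.1771).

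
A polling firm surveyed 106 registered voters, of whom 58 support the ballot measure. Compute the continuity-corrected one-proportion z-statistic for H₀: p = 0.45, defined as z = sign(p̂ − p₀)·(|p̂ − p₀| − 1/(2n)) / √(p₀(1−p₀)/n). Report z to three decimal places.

Sample proportion p̂ = 58/106 = 0.54717. p̂ − p₀ = 0.097170.
Continuity correction 1/(2n) = 1/212 = 0.004717.
Corrected numerator: |0.097170| − 0.004717 = 0.092453.
Null standard error: √(0.45·0.55/106) = √0.002334906 = 0.048321.
z = (+)0.092453/0.048321 = 1.913.

z = 1.913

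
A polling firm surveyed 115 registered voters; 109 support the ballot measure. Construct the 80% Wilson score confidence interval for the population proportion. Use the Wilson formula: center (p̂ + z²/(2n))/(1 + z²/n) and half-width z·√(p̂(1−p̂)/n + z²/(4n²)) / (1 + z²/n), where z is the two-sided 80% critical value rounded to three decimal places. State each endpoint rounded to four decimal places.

(0.9144, 0.9687)

Here p̂ = 109/115 = 0.94783 and z = 1.282 (z² = 1.643524).
Denominator 1 + z²/n = 1 + 1.643524/115 = 1.014292.
Adjusted center: (0.94783 + z²/(2n))/1.014292 = 0.94152.
Radicand: p̂(1−p̂)/n + z²/(4n²) = 0.000430016 + 0.000031069 = 0.000461085.
Half-width = z·√(radicand)/denom = 1.282·0.021473/1.014292 = 0.02714.
Interval: 0.94152 ± 0.02714 → (0.9144, 0.9687).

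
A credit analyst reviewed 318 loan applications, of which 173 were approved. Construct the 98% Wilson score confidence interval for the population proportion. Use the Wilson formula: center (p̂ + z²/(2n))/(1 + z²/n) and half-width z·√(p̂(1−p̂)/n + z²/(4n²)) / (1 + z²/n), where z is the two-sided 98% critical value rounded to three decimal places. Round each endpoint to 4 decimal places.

(0.4789, 0.6077)

p̂ = 173/318 = 0.54403; z = 2.326, so z² = 5.410276.
Denominator 1 + z²/n = 1 + 5.410276/318 = 1.017013.
Center = (0.54403 + 0.008507)/1.017013 = 0.54329.
Radicand: p̂(1−p̂)/n + z²/(4n²) = 0.000780069 + 0.000013375 = 0.000793444.
Half-width = 2.326·√0.000793444/1.017013 = 0.06442.
Interval: 0.54329 ± 0.06442 → (0.4789, 0.6077).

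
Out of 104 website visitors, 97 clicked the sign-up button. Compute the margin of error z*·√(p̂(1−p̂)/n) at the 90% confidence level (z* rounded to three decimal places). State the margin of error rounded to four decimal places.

ME = 0.0404

Sample proportion p̂ = 97/104 = 0.93269.
SE = √(p̂(1−p̂)/n) = √(0.062777/104) = 0.024569.
z* = 1.645 at the 90% level.
Margin of error = z*·SE = 1.645 × 0.024569 = 0.0404.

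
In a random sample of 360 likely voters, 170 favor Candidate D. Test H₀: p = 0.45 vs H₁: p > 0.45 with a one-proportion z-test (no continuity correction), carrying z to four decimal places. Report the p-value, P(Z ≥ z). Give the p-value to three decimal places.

p-value = 0.198

The sample proportion is 170/360 = 0.47222.
SE₀ = √(0.45·0.55/360) = 0.026220.
z = (p̂ − p₀)/SE = (170/360 − 0.45)/0.026220 ≈ 0.8475.
From the standard normal, P(Z ≥ z) = 0.198.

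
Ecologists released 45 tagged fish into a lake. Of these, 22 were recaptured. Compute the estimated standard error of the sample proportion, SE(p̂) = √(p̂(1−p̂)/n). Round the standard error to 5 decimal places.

SE = 0.07452

With x = 22 successes in n = 45, p̂ = 0.48889.
p̂(1−p̂) = 0.249877.
Dividing by n and taking the root: √0.005552822 = 0.07452.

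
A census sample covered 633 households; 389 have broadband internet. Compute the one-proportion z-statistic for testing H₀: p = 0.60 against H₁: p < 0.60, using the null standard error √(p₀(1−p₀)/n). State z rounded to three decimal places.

z = 0.746

The sample proportion is 389/633 = 0.61453.
Null standard error: √(0.60·0.40/633) = √0.000379147 = 0.019472.
z = (0.61453 − 0.60)/0.019472 = 0.01453/0.019472 = 0.746.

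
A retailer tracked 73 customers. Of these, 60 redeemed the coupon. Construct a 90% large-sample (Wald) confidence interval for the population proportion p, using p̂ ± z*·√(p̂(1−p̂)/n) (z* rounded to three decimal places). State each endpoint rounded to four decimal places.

(0.7483, 0.8956)

p̂ = 60/73 = 0.82192.
Standard error of p̂: √(0.146369/73) = √0.002005054 = 0.044778.
For 90% confidence, z* = 1.645.
Margin of error: 1.645 × 0.044778 = 0.07366.
So the interval runs from 0.7483 to 0.8956.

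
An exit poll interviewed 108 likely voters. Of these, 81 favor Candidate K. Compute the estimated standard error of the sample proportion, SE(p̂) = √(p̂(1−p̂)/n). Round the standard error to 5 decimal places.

SE = 0.04167

The sample proportion is 81/108 = 0.75000.
p̂(1−p̂) = 0.187500.
SE = √(0.187500/108) = √0.001736111 = 0.04167.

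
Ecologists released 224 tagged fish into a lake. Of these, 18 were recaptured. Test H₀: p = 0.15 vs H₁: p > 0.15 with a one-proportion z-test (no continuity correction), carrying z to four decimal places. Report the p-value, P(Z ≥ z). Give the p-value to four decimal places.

p-value = 0.9982

With x = 18 successes in n = 224, p̂ = 0.08036.
Under H₀, SE = √(p₀(1−p₀)/n) = √(0.15·0.85/224) = √0.000569196 = 0.023858.
z = (p̂ − p₀)/SE = (18/224 − 0.15)/0.023858 ≈ -2.9191.
From the standard normal, P(Z ≥ z) = 0.9982.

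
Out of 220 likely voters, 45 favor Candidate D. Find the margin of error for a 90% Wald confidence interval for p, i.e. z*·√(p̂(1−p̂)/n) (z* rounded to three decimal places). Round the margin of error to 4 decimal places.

ME = 0.0447

The sample proportion is 45/220 = 0.20455.
SE(p̂) = √(0.20455·0.79545/220) = 0.027195.
z* = 1.645 at the 90% level.
So ME = 0.0447.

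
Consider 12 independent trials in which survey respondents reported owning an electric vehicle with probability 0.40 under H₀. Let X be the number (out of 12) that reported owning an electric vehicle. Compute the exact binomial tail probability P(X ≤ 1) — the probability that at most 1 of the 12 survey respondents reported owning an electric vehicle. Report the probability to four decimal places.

P = 0.0196

X ~ Binomial(n=12, p=0.40).
P(X ≤ 1) = C(12,0)·0.40^0·0.60^12 + C(12,1)·0.40^1·0.60^11.
= 0.002177 + 0.017414 = 0.0196.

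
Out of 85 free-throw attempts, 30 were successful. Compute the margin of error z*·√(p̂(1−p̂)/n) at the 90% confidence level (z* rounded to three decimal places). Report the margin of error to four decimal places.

Sample proportion p̂ = 30/85 = 0.35294.
SE = √(p̂(1−p̂)/n) = √(0.228374/85) = 0.051834.
For 90% confidence, z* = 1.645.
ME = 1.645·0.051834 = 0.0853.

ME = 0.0853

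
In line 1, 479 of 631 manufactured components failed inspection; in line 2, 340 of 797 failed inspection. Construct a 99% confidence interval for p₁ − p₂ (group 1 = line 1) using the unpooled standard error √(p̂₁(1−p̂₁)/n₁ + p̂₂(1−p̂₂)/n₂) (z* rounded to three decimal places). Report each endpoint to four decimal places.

p̂₁ = 479/631 = 0.75911, p̂₂ = 340/797 = 0.42660; p̂₁ − p̂₂ = 0.33251.
Unpooled SE = √(p̂₁(1−p̂₁)/n₁ + p̂₂(1−p̂₂)/n₂) = √(0.000289795 + 0.000306916) = 0.024428.
For 99% confidence, z* = 2.576. Margin of error = 0.06293.
So the interval runs from 0.2696 to 0.3954.

(0.2696, 0.3954)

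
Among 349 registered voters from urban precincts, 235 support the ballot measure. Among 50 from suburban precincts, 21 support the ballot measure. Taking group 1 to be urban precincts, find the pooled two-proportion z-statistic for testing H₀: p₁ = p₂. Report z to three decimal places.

Sample proportions: p̂₁ = 235/349 = 0.67335 and p̂₂ = 21/50 = 0.42000.
Pooling: p̂ = 256/399 = 0.64160.
SE = √[p̂(1−p̂)(1/n₁+1/n₂)] = √[0.64160·0.35840·(1/349+1/50)] ≈ 0.072511.
z = 0.25335/0.072511 = 3.494.

z = 3.494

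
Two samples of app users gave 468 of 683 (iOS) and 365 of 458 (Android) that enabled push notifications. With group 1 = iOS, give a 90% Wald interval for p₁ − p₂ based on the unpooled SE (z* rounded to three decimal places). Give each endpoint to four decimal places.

p̂₁ = 468/683 = 0.68521, p̂₂ = 365/458 = 0.79694; p̂₁ − p̂₂ = -0.11173.
SE = √(0.000315807 + 0.000353329) = √0.000669136 = 0.025868.
The 90% critical value is z* = 1.645. Margin of error = 0.04255.
Interval: -0.11173 ± 0.04255 → (-0.1543, -0.0692).

(-0.1543, -0.0692)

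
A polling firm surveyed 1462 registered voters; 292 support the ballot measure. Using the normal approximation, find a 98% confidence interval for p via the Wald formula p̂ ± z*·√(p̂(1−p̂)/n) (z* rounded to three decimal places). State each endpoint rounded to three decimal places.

(0.175, 0.224)

The sample proportion is 292/1462 = 0.19973.
Standard error of p̂: √(0.159836/1462) = √0.000109327 = 0.010456.
z* = 2.326 at the 98% level.
Margin = 2.326·0.010456 = 0.02432.
So the interval runs from 0.175 to 0.224.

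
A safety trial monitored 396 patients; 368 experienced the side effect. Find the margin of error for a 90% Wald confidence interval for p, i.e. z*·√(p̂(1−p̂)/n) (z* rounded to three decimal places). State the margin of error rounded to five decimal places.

Sample proportion p̂ = 368/396 = 0.92929.
Standard error of p̂: √(0.065708/396) = √0.000165928 = 0.012881.
z* = 1.645 at the 90% level.
Margin of error = z*·SE = 1.645 × 0.012881 = 0.02119.

ME = 0.02119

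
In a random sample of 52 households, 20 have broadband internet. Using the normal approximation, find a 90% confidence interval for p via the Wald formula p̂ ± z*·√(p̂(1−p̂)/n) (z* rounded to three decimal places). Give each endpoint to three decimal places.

(0.274, 0.496)

With x = 20 successes in n = 52, p̂ = 0.38462.
SE(p̂) = √(0.38462·0.61538/52) = 0.067466.
For 90% confidence, z* = 1.645.
Margin = 1.645·0.067466 = 0.11098.
CI: 0.38462 ± 0.11098 = (0.274, 0.496).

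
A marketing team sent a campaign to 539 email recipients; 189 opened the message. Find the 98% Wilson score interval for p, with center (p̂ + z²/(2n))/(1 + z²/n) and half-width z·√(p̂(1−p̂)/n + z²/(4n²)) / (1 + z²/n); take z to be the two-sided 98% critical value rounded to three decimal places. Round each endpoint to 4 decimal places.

Here p̂ = 189/539 = 0.35065 and z = 2.326 (z² = 5.410276).
1 + z²/n = 1.010038.
Center = (0.35065 + 0.005019)/1.010038 = 0.35213.
Radicand: p̂(1−p̂)/n + z²/(4n²) = 0.000422439 + 0.000004656 = 0.000427095.
Half-width = 2.326·√0.000427095/1.010038 = 0.04759.
So the interval runs from 0.3045 to 0.3997.

(0.3045, 0.3997)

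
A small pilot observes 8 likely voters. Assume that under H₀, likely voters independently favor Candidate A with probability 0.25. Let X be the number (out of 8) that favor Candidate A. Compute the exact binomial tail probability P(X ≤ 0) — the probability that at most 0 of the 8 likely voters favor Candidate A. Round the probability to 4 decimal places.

X is binomial with n = 8 and p = 0.25.
P(X ≤ 0) = C(8,0)·0.25^0·0.75^8.
= 0.100113 = 0.1001.

P = 0.1001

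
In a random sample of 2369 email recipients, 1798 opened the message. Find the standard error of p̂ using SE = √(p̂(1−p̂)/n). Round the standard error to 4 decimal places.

SE = 0.0088

p̂ = 1798/2369 = 0.75897.
p̂(1−p̂) = 0.75897·0.24103 = 0.182935.
SE = √(0.182935/2369) = 0.0088.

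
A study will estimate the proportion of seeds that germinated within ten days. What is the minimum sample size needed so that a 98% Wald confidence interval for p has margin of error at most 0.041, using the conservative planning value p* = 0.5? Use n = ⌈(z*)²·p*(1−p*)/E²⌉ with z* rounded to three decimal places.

n = 805

For 98% confidence, z* = 2.326.
p*(1−p*) = 0.50·0.50 = 0.2500.
(z*)²·p*(1−p*)/E² = 5.410276·0.2500/0.001681 = 804.622.
⌈804.622⌉ = 805.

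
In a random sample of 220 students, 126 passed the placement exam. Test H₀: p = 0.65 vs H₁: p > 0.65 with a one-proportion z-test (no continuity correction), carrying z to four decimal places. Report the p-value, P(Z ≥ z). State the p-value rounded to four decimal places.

p-value = 0.9919

p̂ = 126/220 = 0.57273.
SE₀ = √(0.65·0.35/220) = 0.032157.
Test statistic (full precision, shown to 4 dp): z = (126/220 − 0.65)/SE₀ ≈ -2.4030.
From the standard normal, P(Z ≥ z) = 0.9919.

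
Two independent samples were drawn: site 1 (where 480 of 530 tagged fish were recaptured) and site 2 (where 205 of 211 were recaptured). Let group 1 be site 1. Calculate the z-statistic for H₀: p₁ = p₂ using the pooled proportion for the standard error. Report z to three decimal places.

Sample proportions: p̂₁ = 480/530 = 0.90566 and p̂₂ = 205/211 = 0.97156.
Pooling: p̂ = 685/741 = 0.92443.
Pooled SE = √[0.0698622·0.00662613] ≈ 0.021515.
z = -0.06590/0.021515 = -3.063.

z = -3.063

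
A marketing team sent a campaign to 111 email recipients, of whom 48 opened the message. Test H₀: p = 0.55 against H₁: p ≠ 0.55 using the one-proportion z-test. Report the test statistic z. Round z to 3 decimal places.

z = -2.490

With x = 48 successes in n = 111, p̂ = 0.43243.
Null standard error: √(0.55·0.45/111) = √0.002229730 = 0.047220.
Test statistic: z = -0.11757/0.047220 = -2.490.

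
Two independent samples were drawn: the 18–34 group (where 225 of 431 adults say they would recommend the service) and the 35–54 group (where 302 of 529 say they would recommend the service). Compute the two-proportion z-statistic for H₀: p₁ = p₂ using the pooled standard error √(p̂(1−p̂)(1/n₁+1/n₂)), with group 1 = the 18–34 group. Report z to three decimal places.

Sample proportions: p̂₁ = 225/431 = 0.52204 and p̂₂ = 302/529 = 0.57089.
Pooled p̂ = (225+302)/(431+529) = 527/960 = 0.54896.
SE = √[p̂(1−p̂)(1/n₁+1/n₂)] = √[0.54896·0.45104·(1/431+1/529)] ≈ 0.032288.
z = -0.04885/0.032288 = -1.513.

z = -1.513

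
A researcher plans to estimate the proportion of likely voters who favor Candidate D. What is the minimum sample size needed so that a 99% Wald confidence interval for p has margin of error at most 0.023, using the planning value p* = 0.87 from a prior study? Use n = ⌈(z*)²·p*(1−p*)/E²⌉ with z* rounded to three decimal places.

The 99% critical value is z* = 2.576.
p*(1−p*) = 0.1131.
Required n before rounding: 6.635776 × 0.1131 / 0.023² = 1418.726.
⌈1418.726⌉ = 1419.

n = 1419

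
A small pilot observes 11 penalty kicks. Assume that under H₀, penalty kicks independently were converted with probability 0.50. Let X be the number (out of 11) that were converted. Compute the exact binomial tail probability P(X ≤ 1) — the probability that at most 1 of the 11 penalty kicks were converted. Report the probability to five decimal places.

X ~ Binomial(n=11, p=0.50).
P(X ≤ 1) = C(11,0)·0.50^0·0.50^11 + C(11,1)·0.50^1·0.50^10.
= 0.000488 + 0.005371 = 0.00586.

P = 0.00586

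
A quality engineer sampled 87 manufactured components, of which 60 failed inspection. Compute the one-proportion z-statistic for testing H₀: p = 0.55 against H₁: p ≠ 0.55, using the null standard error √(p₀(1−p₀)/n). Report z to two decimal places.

p̂ = 60/87 = 0.68966.
Null standard error: √(0.55·0.45/87) = √0.002844828 = 0.053337.
z = (p̂ − p₀)/SE = (0.68966 − 0.55)/0.053337 = 2.62.

z = 2.62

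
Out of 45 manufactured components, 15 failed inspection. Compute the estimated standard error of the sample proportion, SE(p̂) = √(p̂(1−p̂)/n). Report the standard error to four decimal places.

p̂ = 15/45 = 0.33333.
p̂(1−p̂) = 0.222221.
Dividing by n and taking the root: √0.004938244 = 0.0703.

SE = 0.0703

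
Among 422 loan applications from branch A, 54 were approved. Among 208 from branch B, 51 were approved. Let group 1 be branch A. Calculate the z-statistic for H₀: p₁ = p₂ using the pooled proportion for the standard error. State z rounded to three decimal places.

p̂₁ = 54/422 = 0.12796, p̂₂ = 51/208 = 0.24519.
Pooling: p̂ = 105/630 = 0.16667.
Pooled SE = √[0.1388889·0.00717736] ≈ 0.031573.
z = -0.11723/0.031573 = -3.713.

z = -3.713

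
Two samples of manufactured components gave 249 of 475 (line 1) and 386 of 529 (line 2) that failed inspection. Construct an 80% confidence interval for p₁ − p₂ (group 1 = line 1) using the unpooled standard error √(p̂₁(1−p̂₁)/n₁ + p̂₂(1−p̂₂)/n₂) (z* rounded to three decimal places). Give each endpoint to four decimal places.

p̂₁ = 249/475 = 0.52421, p̂₂ = 386/529 = 0.72968; p̂₁ − p̂₂ = -0.20547.
SE = √(0.000525082 + 0.000372869) = √0.000897951 = 0.029966.
For 80% confidence, z* = 1.282. Margin of error = 0.03842.
CI: -0.20547 ± 0.03842 = (-0.2439, -0.1671).

(-0.2439, -0.1671)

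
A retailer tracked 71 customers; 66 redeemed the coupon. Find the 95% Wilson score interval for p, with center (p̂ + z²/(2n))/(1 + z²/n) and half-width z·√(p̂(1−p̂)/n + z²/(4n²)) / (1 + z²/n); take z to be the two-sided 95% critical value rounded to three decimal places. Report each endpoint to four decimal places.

(0.8455, 0.9695)

p̂ = 66/71 = 0.92958; z = 1.960, so z² = 3.841600.
Denominator 1 + z²/n = 1 + 3.841600/71 = 1.054107.
Adjusted center: (0.92958 + z²/(2n))/1.054107 = 0.90753.
Radicand: p̂(1−p̂)/n + z²/(4n²) = 0.000922017 + 0.000190518 = 0.001112535.
Half-width = 1.960·√0.001112535/1.054107 = 0.06202.
So the interval runs from 0.8455 to 0.9695.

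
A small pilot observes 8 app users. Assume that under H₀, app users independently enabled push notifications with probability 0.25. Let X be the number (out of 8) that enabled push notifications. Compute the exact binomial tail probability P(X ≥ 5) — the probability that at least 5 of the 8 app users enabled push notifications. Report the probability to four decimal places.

P = 0.0273

X ~ Binomial(n=8, p=0.25).
P(X ≥ 5) = C(8,5)·0.25^5·0.75^3 + C(8,6)·0.25^6·0.75^2 + C(8,7)·0.25^7·0.75^1 + C(8,8)·0.25^8·0.75^0.
= 0.023071 + 0.003845 + 0.000366 + 0.000015 = 0.0273.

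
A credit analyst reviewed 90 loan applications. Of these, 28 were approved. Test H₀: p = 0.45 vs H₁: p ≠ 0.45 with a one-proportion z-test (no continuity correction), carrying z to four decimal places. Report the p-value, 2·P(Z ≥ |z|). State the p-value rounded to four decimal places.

With x = 28 successes in n = 90, p̂ = 0.31111.
Under H₀, SE = √(p₀(1−p₀)/n) = √(0.45·0.55/90) = √0.002750000 = 0.052440.
Test statistic (full precision, shown to 4 dp): z = (28/90 − 0.45)/SE₀ ≈ -2.6485.
p-value = 2·P(Z ≥ |z|) with z = -2.6485 → 0.0081.

p-value = 0.0081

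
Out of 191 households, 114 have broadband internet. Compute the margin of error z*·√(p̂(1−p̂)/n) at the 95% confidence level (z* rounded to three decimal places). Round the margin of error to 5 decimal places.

ME = 0.06957

With x = 114 successes in n = 191, p̂ = 0.59686.
Standard error of p̂: √(0.240618/191) = √0.001259782 = 0.035493.
The 95% critical value is z* = 1.960.
ME = 1.960·0.035493 = 0.06957.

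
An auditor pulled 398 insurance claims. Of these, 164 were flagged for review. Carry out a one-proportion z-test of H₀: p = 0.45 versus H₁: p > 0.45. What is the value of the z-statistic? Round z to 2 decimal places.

With x = 164 successes in n = 398, p̂ = 0.41206.
Under H₀, SE = √(p₀(1−p₀)/n) = √(0.45·0.55/398) = √0.000621859 = 0.024937.
Test statistic: z = -0.03794/0.024937 = -1.52.

z = -1.52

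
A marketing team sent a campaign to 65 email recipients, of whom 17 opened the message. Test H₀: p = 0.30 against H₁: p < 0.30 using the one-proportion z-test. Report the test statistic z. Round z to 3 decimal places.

z = -0.677

With x = 17 successes in n = 65, p̂ = 0.26154.
Null standard error: √(0.30·0.70/65) = √0.003230769 = 0.056840.
z = (p̂ − p₀)/SE = (0.26154 − 0.30)/0.056840 = -0.677.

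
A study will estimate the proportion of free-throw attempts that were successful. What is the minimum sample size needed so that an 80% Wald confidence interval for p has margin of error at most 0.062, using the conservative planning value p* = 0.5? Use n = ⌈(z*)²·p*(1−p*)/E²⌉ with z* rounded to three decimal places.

For 80% confidence, z* = 1.282.
p*(1−p*) = 0.50·0.50 = 0.2500.
Required n before rounding: 1.643524 × 0.2500 / 0.062² = 106.889.
⌈106.889⌉ = 107.

n = 107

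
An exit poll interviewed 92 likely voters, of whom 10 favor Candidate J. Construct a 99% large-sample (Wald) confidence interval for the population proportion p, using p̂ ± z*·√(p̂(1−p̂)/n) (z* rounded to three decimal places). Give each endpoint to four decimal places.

Sample proportion p̂ = 10/92 = 0.10870.
SE = √(p̂(1−p̂)/n) = √(0.096881/92) = 0.032451.
For 99% confidence, z* = 2.576.
Margin of error: 2.576 × 0.032451 = 0.08359.
CI: 0.10870 ± 0.08359 = (0.0251, 0.1923).

(0.0251, 0.1923)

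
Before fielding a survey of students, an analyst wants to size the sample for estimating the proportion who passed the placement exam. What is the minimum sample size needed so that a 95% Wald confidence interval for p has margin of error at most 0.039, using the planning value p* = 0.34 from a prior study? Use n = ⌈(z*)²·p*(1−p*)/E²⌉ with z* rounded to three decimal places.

n = 567

For 95% confidence, z* = 1.960.
p*(1−p*) = 0.34·0.66 = 0.2244.
(z*)²·p*(1−p*)/E² = 3.841600·0.2244/0.001521 = 566.769.
⌈566.769⌉ = 567.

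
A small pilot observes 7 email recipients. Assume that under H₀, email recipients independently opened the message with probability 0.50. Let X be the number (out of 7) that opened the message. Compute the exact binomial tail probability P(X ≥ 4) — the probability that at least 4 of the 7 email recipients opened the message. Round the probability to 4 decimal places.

P = 0.5000

X ~ Binomial(n=7, p=0.50).
P(X ≥ 4) = C(7,4)·0.50^4·0.50^3 + C(7,5)·0.50^5·0.50^2 + C(7,6)·0.50^6·0.50^1 + C(7,7)·0.50^7·0.50^0.
= 0.273438 + 0.164062 + 0.054688 + 0.007812 = 0.5000.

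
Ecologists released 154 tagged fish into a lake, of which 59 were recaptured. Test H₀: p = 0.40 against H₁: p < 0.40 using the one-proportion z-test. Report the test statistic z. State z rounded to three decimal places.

z = -0.428

With x = 59 successes in n = 154, p̂ = 0.38312.
Under H₀, SE = √(p₀(1−p₀)/n) = √(0.40·0.60/154) = √0.001558442 = 0.039477.
Test statistic: z = -0.01688/0.039477 = -0.428.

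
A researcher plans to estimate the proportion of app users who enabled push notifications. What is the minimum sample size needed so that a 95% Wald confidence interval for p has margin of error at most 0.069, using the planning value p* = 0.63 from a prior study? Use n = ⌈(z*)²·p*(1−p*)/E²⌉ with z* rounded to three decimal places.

z* = 1.960 at the 95% level.
p*(1−p*) = 0.63·0.37 = 0.2331.
(z*)²·p*(1−p*)/E² = 3.841600·0.2331/0.004761 = 188.086.
Rounding up, n = 189.

n = 189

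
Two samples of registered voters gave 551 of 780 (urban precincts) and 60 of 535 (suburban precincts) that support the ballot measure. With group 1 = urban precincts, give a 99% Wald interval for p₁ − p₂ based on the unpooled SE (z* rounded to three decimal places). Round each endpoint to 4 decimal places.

(0.5395, 0.6490)

p̂₁ = 0.70641, p̂₂ = 0.11215, so the observed difference is 0.59426.
SE = √(0.000265891 + 0.000186116) = √0.000452007 = 0.021260.
z* = 2.576 at the 99% level. Margin of error = 0.05477.
Interval: 0.59426 ± 0.05477 → (0.5395, 0.6490).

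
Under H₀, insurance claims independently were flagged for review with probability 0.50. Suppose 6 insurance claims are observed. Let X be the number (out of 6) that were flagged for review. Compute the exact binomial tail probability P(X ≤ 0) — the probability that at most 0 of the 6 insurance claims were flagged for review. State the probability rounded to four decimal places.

P = 0.0156

X ~ Binomial(n=6, p=0.50).
P(X ≤ 0) = C(6,0)·0.50^0·0.50^6.
= 0.015625 = 0.0156.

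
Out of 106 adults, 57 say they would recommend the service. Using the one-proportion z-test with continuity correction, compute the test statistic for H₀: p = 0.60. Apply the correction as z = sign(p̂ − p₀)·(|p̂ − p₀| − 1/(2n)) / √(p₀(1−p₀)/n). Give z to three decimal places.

z = -1.209

With x = 57 successes in n = 106, p̂ = 0.53774. p̂ − p₀ = -0.062264.
Continuity correction 1/(2n) = 1/212 = 0.004717.
Corrected numerator: |-0.062264| − 0.004717 = 0.057547.
Under H₀, SE = √(p₀(1−p₀)/n) = √(0.60·0.40/106) = √0.002264151 = 0.047583.
z = (−)0.057547/0.047583 = -1.209.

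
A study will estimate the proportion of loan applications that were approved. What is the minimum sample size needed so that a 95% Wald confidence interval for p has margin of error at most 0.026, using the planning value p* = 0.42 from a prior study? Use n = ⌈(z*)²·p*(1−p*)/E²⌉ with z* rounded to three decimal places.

n = 1385

The 95% critical value is z* = 1.960.
p*(1−p*) = 0.42·0.58 = 0.2436.
(z*)²·p*(1−p*)/E² = 3.841600·0.2436/0.000676 = 1384.340.
Rounding up, n = 1385.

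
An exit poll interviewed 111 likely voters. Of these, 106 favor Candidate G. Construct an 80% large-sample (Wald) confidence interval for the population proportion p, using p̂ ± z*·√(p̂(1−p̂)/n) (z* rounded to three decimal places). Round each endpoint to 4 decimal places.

(0.9297, 0.9802)

With x = 106 successes in n = 111, p̂ = 0.95495.
Standard error of p̂: √(0.043016/111) = √0.000387531 = 0.019686.
z* = 1.282 at the 80% level.
Margin of error: 1.282 × 0.019686 = 0.02524.
So the interval runs from 0.9297 to 0.9802.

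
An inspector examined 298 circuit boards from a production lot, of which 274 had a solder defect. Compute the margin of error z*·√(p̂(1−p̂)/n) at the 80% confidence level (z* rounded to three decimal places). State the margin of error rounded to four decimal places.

ME = 0.0202

With x = 274 successes in n = 298, p̂ = 0.91946.
Standard error of p̂: √(0.074051/298) = √0.000248492 = 0.015764.
The 80% critical value is z* = 1.282.
ME = 1.282·0.015764 = 0.0202.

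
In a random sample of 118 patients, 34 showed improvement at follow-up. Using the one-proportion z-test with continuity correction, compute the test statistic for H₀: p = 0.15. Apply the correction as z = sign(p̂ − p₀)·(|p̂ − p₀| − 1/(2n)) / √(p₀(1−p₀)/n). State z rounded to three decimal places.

p̂ = 34/118 = 0.28814. p̂ − p₀ = 0.138136.
Continuity correction 1/(2n) = 1/236 = 0.004237.
Corrected numerator: |0.138136| − 0.004237 = 0.133899.
Under H₀, SE = √(p₀(1−p₀)/n) = √(0.15·0.85/118) = √0.001080508 = 0.032871.
z = +0.133899/0.032871 = 4.073.

z = 4.073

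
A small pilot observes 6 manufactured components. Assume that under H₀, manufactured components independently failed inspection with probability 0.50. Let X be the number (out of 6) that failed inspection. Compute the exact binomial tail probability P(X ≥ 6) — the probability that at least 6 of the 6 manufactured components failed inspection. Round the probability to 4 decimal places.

X is binomial with n = 6 and p = 0.50.
P(X ≥ 6) = C(6,6)·0.50^6·0.50^0.
= 0.015625 = 0.0156.

P = 0.0156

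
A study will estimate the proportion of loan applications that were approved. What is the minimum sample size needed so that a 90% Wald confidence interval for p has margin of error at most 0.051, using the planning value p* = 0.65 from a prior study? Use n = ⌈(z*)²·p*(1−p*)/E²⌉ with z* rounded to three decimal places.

z* = 1.645 at the 90% level.
p*(1−p*) = 0.2275.
(z*)²·p*(1−p*)/E² = 2.706025·0.2275/0.002601 = 236.686.
⌈236.686⌉ = 237.

n = 237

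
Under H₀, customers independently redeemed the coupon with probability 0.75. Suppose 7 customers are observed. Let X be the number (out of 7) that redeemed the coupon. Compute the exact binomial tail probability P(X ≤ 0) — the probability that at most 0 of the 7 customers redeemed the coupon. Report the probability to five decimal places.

P = 0.00006

X ~ Binomial(n=7, p=0.75).
P(X ≤ 0) = C(7,0)·0.75^0·0.25^7.
= 0.000061 = 0.00006.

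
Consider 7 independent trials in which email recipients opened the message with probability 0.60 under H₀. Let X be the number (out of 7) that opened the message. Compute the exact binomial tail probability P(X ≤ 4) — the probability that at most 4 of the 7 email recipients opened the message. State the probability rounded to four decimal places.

X is binomial with n = 7 and p = 0.60.
P(X ≤ 4) = Σ_{j=0}^{4} C(7,j)·0.60^j·0.40^{7−j}.
= 0.001638 + 0.017203 + 0.077414 + 0.193536 + 0.290304 = 0.5801.

P = 0.5801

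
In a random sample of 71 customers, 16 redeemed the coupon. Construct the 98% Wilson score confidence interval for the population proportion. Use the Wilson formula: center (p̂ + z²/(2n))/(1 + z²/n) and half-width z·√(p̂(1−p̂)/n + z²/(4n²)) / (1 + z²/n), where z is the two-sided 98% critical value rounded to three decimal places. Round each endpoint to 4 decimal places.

(0.1319, 0.3577)

p̂ = 16/71 = 0.22535; z = 2.326, so z² = 5.410276.
Denominator 1 + z²/n = 1 + 5.410276/71 = 1.076201.
Center = (0.22535 + 0.038101)/1.076201 = 0.24480.
Radicand: p̂(1−p̂)/n + z²/(4n²) = 0.002458712 + 0.000268314 = 0.002727026.
Half-width = z·√(radicand)/denom = 2.326·0.052221/1.076201 = 0.11287.
Interval: 0.24480 ± 0.11287 → (0.1319, 0.3577).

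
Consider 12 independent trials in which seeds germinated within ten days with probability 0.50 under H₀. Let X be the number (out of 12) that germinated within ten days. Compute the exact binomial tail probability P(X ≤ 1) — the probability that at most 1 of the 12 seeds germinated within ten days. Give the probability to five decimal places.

P = 0.00317

X ~ Binomial(n=12, p=0.50).
P(X ≤ 1) = C(12,0)·0.50^0·0.50^12 + C(12,1)·0.50^1·0.50^11.
= 0.000244 + 0.002930 = 0.00317.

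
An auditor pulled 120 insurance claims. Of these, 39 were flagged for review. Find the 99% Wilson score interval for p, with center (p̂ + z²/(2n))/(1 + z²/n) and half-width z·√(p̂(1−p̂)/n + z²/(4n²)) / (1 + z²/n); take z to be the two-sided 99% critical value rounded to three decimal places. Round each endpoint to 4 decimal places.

(0.2266, 0.4418)

p̂ = 39/120 = 0.32500; z = 2.576, so z² = 6.635776.
1 + z²/n = 1.055298.
Center = (0.32500 + 0.027649)/1.055298 = 0.33417.
Radicand: p̂(1−p̂)/n + z²/(4n²) = 0.001828125 + 0.000115204 = 0.001943329.
Half-width = 2.576·√0.001943329/1.055298 = 0.10761.
So the interval runs from 0.2266 to 0.4418.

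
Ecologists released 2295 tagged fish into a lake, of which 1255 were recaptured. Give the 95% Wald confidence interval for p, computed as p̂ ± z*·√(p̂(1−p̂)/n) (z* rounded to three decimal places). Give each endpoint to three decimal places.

Sample proportion p̂ = 1255/2295 = 0.54684.
SE(p̂) = √(0.54684·0.45316/2295) = 0.010391.
The 95% critical value is z* = 1.960.
Margin of error: 1.960 × 0.010391 = 0.02037.
So the interval runs from 0.526 to 0.567.

(0.526, 0.567)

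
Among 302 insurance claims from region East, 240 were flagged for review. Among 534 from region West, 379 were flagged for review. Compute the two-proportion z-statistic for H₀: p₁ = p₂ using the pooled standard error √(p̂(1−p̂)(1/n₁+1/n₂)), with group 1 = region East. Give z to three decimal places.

z = 2.692

p̂₁ = 240/302 = 0.79470, p̂₂ = 379/534 = 0.70974.
Pooled p̂ = (240+379)/(302+534) = 619/836 = 0.74043.
Pooled SE = √[0.1921931·0.00518392] ≈ 0.031564.
z = (p̂₁ − p̂₂)/SE = (0.79470 − 0.70974)/0.031564 = 0.08496/0.031564 = 2.692.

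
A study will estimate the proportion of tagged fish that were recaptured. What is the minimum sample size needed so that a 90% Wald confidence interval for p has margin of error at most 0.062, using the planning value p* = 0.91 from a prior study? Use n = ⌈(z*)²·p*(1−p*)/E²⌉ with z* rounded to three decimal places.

z* = 1.645 at the 90% level.
p*(1−p*) = 0.91·0.09 = 0.0819.
(z*)²·p*(1−p*)/E² = 2.706025·0.0819/0.003844 = 57.654.
⌈57.654⌉ = 58.

n = 58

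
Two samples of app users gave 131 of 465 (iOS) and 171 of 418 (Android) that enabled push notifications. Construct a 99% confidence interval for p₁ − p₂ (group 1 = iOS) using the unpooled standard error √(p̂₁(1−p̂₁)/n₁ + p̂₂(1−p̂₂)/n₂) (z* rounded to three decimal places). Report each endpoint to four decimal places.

(-0.2094, -0.0454)

p̂₁ = 131/465 = 0.28172, p̂₂ = 171/418 = 0.40909; p̂₁ − p̂₂ = -0.12737.
SE = √(0.000435170 + 0.000578315) = √0.001013485 = 0.031835.
z* = 2.576 at the 99% level. Margin = 2.576·0.031835 = 0.08201.
Interval: -0.12737 ± 0.08201 → (-0.2094, -0.0454).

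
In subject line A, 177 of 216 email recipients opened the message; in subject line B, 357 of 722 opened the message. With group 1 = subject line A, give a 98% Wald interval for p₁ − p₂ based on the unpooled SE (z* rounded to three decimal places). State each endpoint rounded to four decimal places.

(0.2503, 0.3997)

p̂₁ = 177/216 = 0.81944, p̂₂ = 357/722 = 0.49446; p̂₁ − p̂₂ = 0.32498.
Unpooled SE = √(p̂₁(1−p̂₁)/n₁ + p̂₂(1−p̂₂)/n₂) = √(0.000684978 + 0.000346218) = 0.032112.
The 98% critical value is z* = 2.326. Margin of error = 0.07469.
CI: 0.32498 ± 0.07469 = (0.2503, 0.3997).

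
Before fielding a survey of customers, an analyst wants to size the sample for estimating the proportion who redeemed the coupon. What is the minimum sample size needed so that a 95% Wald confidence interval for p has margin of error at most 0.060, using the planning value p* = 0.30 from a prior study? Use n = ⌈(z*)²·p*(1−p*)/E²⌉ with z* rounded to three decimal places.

The 95% critical value is z* = 1.960.
p*(1−p*) = 0.2100.
Required n before rounding: 3.841600 × 0.2100 / 0.060² = 224.093.
⌈224.093⌉ = 225.

n = 225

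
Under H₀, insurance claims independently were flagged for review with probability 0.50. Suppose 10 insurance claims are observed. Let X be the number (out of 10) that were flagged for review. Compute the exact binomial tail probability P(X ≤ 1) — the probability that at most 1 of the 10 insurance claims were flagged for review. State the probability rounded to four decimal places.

P = 0.0107

X is binomial with n = 10 and p = 0.50.
P(X ≤ 1) = C(10,0)·0.50^0·0.50^10 + C(10,1)·0.50^1·0.50^9.
= 0.000977 + 0.009766 = 0.0107.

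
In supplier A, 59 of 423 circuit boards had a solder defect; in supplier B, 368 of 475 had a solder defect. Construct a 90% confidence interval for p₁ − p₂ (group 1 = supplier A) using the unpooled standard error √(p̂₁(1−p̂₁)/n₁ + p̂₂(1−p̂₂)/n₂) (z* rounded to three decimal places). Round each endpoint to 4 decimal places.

p̂₁ = 59/423 = 0.13948, p̂₂ = 368/475 = 0.77474; p̂₁ − p̂₂ = -0.63526.
Unpooled SE = √(p̂₁(1−p̂₁)/n₁ + p̂₂(1−p̂₂)/n₂) = √(0.000283748 + 0.000367410) = 0.025518.
z* = 1.645 at the 90% level. Margin of error = 0.04198.
CI: -0.63526 ± 0.04198 = (-0.6772, -0.5933).

(-0.6772, -0.5933)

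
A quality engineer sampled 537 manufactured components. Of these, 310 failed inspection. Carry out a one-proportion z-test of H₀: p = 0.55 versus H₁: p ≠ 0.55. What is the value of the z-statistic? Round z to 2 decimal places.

p̂ = 310/537 = 0.57728.
SE₀ = √(0.55·0.45/537) = 0.021468.
z = (0.57728 − 0.55)/0.021468 = 0.02728/0.021468 = 1.27.

z = 1.27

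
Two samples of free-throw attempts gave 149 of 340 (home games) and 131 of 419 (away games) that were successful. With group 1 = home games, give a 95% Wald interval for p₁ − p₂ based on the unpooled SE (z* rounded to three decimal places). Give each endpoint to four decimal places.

(0.0567, 0.1945)

p̂₁ = 149/340 = 0.43824, p̂₂ = 131/419 = 0.31265; p̂₁ − p̂₂ = 0.12559.
Unpooled SE = √(p̂₁(1−p̂₁)/n₁ + p̂₂(1−p̂₂)/n₂) = √(0.000724074 + 0.000512887) = 0.035170.
For 95% confidence, z* = 1.960. Margin = 1.960·0.035170 = 0.06893.
So the interval runs from 0.0567 to 0.1945.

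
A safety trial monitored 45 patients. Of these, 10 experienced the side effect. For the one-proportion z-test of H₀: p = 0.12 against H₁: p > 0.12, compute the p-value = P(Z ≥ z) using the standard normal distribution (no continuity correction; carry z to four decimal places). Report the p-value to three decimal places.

p-value = 0.017

The sample proportion is 10/45 = 0.22222.
SE₀ = √(0.12·0.88/45) = 0.048442.
z = (p̂ − p₀)/SE = (10/45 − 0.12)/0.048442 ≈ 2.1102.
p-value = P(Z ≥ z) with z = 2.1102 → 0.017.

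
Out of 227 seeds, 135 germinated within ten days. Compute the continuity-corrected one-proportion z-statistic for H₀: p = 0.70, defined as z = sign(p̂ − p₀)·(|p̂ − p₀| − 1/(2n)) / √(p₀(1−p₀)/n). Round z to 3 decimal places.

z = -3.389

Sample proportion p̂ = 135/227 = 0.59471. p̂ − p₀ = -0.105286.
1/(2n) = 0.002203.
Corrected numerator: |-0.105286| − 0.002203 = 0.103083.
Under H₀, SE = √(p₀(1−p₀)/n) = √(0.70·0.30/227) = √0.000925110 = 0.030416.
z = −0.103083/0.030416 = -3.389.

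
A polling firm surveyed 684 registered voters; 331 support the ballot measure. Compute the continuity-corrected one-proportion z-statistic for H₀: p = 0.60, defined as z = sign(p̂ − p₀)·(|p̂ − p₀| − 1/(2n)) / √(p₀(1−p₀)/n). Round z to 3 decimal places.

p̂ = 331/684 = 0.48392. p̂ − p₀ = -0.116082.
1/(2n) = 0.000731.
Corrected numerator: |-0.116082| − 0.000731 = 0.115351.
SE₀ = √(0.60·0.40/684) = 0.018732.
z = (−)0.115351/0.018732 = -6.158.

z = -6.158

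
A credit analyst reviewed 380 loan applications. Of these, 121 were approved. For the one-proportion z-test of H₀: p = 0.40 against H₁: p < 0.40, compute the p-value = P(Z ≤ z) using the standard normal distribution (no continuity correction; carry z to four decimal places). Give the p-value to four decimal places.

p-value = 0.0006

p̂ = 121/380 = 0.31842.
Under H₀, SE = √(p₀(1−p₀)/n) = √(0.40·0.60/380) = √0.000631579 = 0.025131.
Test statistic (full precision, shown to 4 dp): z = (121/380 − 0.40)/SE₀ ≈ -3.2461.
From the standard normal, P(Z ≤ z) = 0.0006.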